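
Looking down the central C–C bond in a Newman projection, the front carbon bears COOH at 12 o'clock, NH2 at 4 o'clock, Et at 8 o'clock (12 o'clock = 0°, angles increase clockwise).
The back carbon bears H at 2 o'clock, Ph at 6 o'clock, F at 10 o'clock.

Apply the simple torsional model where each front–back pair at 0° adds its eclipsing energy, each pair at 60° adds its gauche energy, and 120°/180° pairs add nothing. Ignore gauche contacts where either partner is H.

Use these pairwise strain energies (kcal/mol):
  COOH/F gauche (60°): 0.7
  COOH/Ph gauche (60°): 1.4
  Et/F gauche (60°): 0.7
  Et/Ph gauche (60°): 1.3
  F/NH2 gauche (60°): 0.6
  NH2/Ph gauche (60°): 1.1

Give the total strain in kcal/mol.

3.8 kcal/mol

This conformer (staggered): COOH(0°)/F(300°) gauche 0.7; NH2(120°)/Ph(180°) gauche 1.1; Et(240°)/Ph(180°) gauche 1.3; Et(240°)/F(300°) gauche 0.7 → 3.8 kcal/mol.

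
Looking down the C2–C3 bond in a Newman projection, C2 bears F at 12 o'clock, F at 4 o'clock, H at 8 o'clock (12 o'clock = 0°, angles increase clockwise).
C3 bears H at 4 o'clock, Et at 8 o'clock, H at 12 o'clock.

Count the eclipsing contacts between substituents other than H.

0

Every eclipsing pair involves H, so the count is 0.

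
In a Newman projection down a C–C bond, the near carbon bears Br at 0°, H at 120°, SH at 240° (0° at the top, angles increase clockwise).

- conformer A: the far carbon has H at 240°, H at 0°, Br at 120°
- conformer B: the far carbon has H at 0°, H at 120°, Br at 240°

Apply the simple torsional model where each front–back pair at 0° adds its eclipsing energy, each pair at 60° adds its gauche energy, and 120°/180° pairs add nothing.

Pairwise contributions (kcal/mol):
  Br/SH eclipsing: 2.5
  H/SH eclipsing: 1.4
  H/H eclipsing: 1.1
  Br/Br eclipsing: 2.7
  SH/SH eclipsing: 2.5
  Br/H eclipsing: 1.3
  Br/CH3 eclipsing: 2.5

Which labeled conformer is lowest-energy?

A (eclipsed): Br–H eclipsed, H–Br eclipsed, SH–H eclipsed; 1.3 + 1.3 + 1.4 = 4.0 kcal/mol.
B (eclipsed): Br–H eclipsed, H–H eclipsed, SH–Br eclipsed; 1.3 + 1.1 + 2.5 = 4.9 kcal/mol.
A has the lowest total (4.0 kcal/mol).

A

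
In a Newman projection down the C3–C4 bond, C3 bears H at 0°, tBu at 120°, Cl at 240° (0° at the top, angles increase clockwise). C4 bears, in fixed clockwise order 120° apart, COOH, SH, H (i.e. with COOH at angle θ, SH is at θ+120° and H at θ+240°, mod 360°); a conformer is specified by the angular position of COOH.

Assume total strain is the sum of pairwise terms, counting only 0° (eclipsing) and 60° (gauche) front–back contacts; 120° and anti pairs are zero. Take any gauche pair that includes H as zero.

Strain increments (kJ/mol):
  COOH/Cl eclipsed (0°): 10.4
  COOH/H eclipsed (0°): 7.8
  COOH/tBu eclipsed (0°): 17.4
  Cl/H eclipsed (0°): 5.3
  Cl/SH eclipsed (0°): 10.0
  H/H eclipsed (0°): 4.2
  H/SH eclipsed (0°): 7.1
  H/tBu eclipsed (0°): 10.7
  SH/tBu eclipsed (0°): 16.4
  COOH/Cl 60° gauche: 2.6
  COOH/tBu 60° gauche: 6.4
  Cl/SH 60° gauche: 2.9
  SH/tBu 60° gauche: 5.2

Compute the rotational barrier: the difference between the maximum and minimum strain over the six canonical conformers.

23.8 kJ/mol

COOH at 0° (eclipsed): H(0°)/COOH(0°) eclipsed 7.8; tBu(120°)/SH(120°) eclipsed 16.4; Cl(240°)/H(240°) eclipsed 5.3 → 29.5 kJ/mol.
COOH at 60° (staggered): tBu(120°)/COOH(60°) gauche 6.4; tBu(120°)/SH(180°) gauche 5.2; Cl(240°)/SH(180°) gauche 2.9 → 14.5 kJ/mol.
COOH at 120° (eclipsed): H(0°)/H(0°) eclipsed 4.2; tBu(120°)/COOH(120°) eclipsed 17.4; Cl(240°)/SH(240°) eclipsed 10.0 → 31.6 kJ/mol.
COOH at 180° (staggered): tBu(120°)/COOH(180°) gauche 6.4; Cl(240°)/COOH(180°) gauche 2.6; Cl(240°)/SH(300°) gauche 2.9 → 11.9 kJ/mol.
COOH at 240° (eclipsed): H(0°)/SH(0°) eclipsed 7.1; tBu(120°)/H(120°) eclipsed 10.7; Cl(240°)/COOH(240°) eclipsed 10.4 → 28.2 kJ/mol.
COOH at 300° (staggered): tBu(120°)/SH(60°) gauche 5.2; Cl(240°)/COOH(300°) gauche 2.6 → 7.8 kJ/mol.
Max at 120° (31.6 kJ/mol), min at 300° (7.8 kJ/mol); barrier = 23.8 kJ/mol.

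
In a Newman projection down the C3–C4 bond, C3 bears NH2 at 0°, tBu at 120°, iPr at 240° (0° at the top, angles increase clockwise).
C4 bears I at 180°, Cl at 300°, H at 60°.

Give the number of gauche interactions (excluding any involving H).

4

Non-H gauche pairs: NH2(0°)/Cl(300°); tBu(120°)/I(180°); iPr(240°)/I(180°); iPr(240°)/Cl(300°) — 4 interactions.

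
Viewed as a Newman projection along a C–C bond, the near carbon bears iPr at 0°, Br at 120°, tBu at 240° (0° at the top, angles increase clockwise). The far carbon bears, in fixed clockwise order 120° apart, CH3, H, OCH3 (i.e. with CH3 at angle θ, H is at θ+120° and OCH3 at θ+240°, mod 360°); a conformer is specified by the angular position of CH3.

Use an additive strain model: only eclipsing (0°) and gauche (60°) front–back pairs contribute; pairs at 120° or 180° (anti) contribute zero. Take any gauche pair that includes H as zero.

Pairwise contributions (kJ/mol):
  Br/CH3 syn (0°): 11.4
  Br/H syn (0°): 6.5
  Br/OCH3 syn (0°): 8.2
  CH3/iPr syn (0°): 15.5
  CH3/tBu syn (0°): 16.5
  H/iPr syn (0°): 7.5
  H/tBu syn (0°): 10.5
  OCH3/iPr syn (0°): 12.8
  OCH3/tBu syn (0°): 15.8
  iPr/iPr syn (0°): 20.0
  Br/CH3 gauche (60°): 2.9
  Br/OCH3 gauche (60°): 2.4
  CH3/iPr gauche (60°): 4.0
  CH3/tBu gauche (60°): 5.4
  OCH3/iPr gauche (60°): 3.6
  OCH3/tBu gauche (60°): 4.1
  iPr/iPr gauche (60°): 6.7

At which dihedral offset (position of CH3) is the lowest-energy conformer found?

180°

CH3 at 0° (eclipsed): iPr(0°)/CH3(0°) eclipsed 15.5; Br(120°)/H(120°) eclipsed 6.5; tBu(240°)/OCH3(240°) eclipsed 15.8 → 37.8 kJ/mol.
CH3 at 60° (staggered): iPr(0°)/CH3(60°) gauche 4.0; iPr(0°)/OCH3(300°) gauche 3.6; Br(120°)/CH3(60°) gauche 2.9; tBu(240°)/OCH3(300°) gauche 4.1 → 14.6 kJ/mol.
CH3 at 120° (eclipsed): iPr(0°)/OCH3(0°) eclipsed 12.8; Br(120°)/CH3(120°) eclipsed 11.4; tBu(240°)/H(240°) eclipsed 10.5 → 34.7 kJ/mol.
CH3 at 180° (staggered): iPr(0°)/OCH3(60°) gauche 3.6; Br(120°)/CH3(180°) gauche 2.9; Br(120°)/OCH3(60°) gauche 2.4; tBu(240°)/CH3(180°) gauche 5.4 → 14.3 kJ/mol.
CH3 at 240° (eclipsed): iPr(0°)/H(0°) eclipsed 7.5; Br(120°)/OCH3(120°) eclipsed 8.2; tBu(240°)/CH3(240°) eclipsed 16.5 → 32.2 kJ/mol.
CH3 at 300° (staggered): iPr(0°)/CH3(300°) gauche 4.0; Br(120°)/OCH3(180°) gauche 2.4; tBu(240°)/CH3(300°) gauche 5.4; tBu(240°)/OCH3(180°) gauche 4.1 → 15.9 kJ/mol.
The minimum (14.3 kJ/mol) occurs with CH3 at 180°.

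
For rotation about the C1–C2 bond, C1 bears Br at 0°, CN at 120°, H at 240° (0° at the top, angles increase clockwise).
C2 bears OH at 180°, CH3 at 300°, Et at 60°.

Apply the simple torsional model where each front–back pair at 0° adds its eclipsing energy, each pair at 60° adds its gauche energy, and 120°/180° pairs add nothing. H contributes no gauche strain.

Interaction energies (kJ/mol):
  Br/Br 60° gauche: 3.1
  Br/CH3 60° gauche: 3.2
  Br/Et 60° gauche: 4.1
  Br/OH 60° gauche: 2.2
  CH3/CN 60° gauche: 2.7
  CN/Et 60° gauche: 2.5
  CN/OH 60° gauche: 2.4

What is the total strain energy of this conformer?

This conformer (staggered): Br(0°)/CH3(300°) gauche 3.2; Br(0°)/Et(60°) gauche 4.1; CN(120°)/OH(180°) gauche 2.4; CN(120°)/Et(60°) gauche 2.5 → 12.2 kJ/mol.

12.2 kJ/mol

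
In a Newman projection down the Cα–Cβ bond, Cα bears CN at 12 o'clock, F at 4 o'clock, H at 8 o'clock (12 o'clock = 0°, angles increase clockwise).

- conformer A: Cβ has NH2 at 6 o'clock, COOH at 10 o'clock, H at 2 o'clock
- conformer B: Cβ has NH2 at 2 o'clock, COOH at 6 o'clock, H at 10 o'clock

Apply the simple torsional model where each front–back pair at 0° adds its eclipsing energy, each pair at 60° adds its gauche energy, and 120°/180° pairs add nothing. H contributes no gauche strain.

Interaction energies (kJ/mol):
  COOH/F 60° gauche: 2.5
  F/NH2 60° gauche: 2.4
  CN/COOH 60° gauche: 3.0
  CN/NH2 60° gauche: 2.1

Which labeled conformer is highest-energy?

A is staggered. CN at 0° is gauche with COOH at 300° (3.0); F at 120° is gauche with NH2 at 180° (2.4). Total 5.4 kJ/mol.
B is staggered. CN at 0° is gauche with NH2 at 60° (2.1); F at 120° is gauche with NH2 at 60° (2.4); F at 120° is gauche with COOH at 180° (2.5). Total 7.0 kJ/mol.
B has the highest total (7.0 kJ/mol).

B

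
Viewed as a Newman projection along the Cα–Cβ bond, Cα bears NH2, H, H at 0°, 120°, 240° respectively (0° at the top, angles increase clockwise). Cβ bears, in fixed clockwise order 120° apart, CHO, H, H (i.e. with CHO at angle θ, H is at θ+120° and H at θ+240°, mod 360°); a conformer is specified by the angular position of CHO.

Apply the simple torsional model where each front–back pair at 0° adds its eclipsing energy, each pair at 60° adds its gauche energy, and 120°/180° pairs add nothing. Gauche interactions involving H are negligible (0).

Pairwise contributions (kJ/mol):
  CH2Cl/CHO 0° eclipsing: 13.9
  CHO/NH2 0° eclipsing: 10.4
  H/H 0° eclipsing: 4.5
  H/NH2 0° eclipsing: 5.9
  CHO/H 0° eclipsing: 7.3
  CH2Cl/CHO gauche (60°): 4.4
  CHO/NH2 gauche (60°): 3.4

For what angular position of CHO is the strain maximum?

CHO at 0° (eclipsed): NH2–CHO eclipsed, H–H eclipsed, H–H eclipsed; 10.4 + 4.5 + 4.5 = 19.4 kJ/mol.
CHO at 60° (staggered): NH2–CHO gauche; 3.4 = 3.4 kJ/mol.
CHO at 120° (eclipsed): NH2–H eclipsed, H–CHO eclipsed, H–H eclipsed; 5.9 + 7.3 + 4.5 = 17.7 kJ/mol.
CHO at 180° (staggered): no non-H gauche contacts → 0.0 kJ/mol.
CHO at 240° (eclipsed): NH2–H eclipsed, H–H eclipsed, H–CHO eclipsed; 5.9 + 4.5 + 7.3 = 17.7 kJ/mol.
CHO at 300° (staggered): NH2–CHO gauche; 3.4 = 3.4 kJ/mol.
The maximum (19.4 kJ/mol) occurs with CHO at 0°.

0°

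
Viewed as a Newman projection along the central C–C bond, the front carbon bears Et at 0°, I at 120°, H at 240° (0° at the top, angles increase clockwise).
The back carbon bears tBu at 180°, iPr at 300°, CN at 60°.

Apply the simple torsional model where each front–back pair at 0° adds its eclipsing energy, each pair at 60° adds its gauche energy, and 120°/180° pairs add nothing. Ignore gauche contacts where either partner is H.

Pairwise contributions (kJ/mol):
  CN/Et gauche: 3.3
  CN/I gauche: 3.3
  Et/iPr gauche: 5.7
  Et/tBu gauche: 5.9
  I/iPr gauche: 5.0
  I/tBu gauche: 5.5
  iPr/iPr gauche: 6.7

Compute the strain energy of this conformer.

17.8 kJ/mol

This conformer (staggered): Et(0°)/iPr(300°) gauche 5.7; Et(0°)/CN(60°) gauche 3.3; I(120°)/tBu(180°) gauche 5.5; I(120°)/CN(60°) gauche 3.3 → 17.8 kJ/mol.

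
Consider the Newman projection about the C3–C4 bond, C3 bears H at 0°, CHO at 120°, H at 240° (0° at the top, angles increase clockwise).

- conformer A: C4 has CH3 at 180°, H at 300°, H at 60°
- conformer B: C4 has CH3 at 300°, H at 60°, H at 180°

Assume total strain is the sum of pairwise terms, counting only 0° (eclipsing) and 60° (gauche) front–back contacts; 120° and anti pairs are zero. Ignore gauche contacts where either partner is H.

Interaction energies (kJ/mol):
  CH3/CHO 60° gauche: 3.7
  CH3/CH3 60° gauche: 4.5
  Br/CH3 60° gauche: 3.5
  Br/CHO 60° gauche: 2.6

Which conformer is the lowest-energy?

A (staggered): CHO(120°)/CH3(180°) gauche 3.7 → 3.7 kJ/mol.
B (staggered): no non-H gauche contacts → 0.0 kJ/mol.
B has the lowest total (0.0 kJ/mol).

B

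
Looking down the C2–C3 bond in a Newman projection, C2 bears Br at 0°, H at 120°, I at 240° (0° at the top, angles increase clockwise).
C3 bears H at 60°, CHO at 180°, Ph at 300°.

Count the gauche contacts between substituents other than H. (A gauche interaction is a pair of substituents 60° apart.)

Non-H gauche pairs: Br(0°)/Ph(300°); I(240°)/CHO(180°); I(240°)/Ph(300°) — 3 interactions.

3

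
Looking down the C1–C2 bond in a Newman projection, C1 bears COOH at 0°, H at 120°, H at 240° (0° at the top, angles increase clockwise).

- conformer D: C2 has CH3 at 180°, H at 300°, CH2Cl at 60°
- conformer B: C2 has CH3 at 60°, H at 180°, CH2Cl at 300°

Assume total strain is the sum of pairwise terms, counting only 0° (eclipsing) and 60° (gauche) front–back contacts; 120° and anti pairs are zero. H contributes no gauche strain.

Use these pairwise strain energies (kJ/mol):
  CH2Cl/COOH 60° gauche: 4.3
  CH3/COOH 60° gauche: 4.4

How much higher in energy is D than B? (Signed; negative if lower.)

-4.4 kJ/mol

D is staggered. COOH at 0° is gauche with CH2Cl at 60° (4.3). Total 4.3 kJ/mol.
B is staggered. COOH at 0° is gauche with CH3 at 60° (4.4); COOH at 0° is gauche with CH2Cl at 300° (4.3). Total 8.7 kJ/mol.
E(D) − E(B) = 4.3 − 8.7 = -4.4 kJ/mol.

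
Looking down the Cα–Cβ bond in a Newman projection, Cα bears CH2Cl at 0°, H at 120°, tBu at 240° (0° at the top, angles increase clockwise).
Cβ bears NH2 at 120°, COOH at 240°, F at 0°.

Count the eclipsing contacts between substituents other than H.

2

Non-H eclipsing pairs: CH2Cl(0°)/F(0°); tBu(240°)/COOH(240°) — 2 interactions.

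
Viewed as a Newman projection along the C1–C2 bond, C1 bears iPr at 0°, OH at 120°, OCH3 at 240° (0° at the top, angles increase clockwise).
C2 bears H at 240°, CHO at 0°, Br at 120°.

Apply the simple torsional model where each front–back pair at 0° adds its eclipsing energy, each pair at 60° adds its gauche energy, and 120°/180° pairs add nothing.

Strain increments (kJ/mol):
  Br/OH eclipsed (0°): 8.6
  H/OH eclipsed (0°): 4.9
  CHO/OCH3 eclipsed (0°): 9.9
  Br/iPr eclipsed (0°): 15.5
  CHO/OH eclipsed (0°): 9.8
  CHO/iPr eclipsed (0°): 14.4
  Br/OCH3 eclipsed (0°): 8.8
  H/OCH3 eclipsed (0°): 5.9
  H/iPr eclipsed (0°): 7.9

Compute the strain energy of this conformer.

28.9 kJ/mol

This conformer (eclipsed): iPr(0°)/CHO(0°) eclipsed 14.4; OH(120°)/Br(120°) eclipsed 8.6; OCH3(240°)/H(240°) eclipsed 5.9 → 28.9 kJ/mol.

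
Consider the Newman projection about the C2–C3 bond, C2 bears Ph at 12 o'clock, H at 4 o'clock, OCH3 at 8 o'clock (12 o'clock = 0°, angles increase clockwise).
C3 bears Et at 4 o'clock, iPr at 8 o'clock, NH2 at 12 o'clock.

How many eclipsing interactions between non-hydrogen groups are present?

Non-H eclipsing pairs: Ph(0°)/NH2(0°); OCH3(240°)/iPr(240°) — 2 interactions.

2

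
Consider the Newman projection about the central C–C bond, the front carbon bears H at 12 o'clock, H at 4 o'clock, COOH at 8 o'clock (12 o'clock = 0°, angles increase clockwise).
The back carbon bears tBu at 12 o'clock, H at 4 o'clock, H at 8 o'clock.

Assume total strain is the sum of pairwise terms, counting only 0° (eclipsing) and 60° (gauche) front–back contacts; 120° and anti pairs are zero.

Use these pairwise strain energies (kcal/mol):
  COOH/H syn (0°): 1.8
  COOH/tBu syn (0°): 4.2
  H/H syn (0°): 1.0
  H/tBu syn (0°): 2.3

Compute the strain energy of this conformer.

5.1 kcal/mol

This conformer (eclipsed): H(0°)/tBu(0°) eclipsed 2.3; H(120°)/H(120°) eclipsed 1.0; COOH(240°)/H(240°) eclipsed 1.8 → 5.1 kcal/mol.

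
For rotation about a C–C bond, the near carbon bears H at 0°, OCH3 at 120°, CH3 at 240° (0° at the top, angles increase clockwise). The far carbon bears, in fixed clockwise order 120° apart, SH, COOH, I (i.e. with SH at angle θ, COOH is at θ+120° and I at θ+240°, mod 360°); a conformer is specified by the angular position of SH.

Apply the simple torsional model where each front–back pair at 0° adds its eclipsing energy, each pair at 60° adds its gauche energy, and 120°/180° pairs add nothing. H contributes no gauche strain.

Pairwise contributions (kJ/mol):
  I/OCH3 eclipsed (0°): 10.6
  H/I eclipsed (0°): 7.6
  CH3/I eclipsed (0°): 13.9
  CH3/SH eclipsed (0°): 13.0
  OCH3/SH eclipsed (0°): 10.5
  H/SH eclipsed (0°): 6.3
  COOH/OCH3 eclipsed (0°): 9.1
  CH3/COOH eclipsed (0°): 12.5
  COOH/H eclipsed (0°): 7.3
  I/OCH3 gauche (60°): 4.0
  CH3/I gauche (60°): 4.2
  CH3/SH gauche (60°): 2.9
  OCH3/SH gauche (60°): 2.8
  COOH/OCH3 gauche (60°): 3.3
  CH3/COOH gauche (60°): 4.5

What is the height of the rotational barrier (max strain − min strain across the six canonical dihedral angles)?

16.7 kJ/mol

SH at 0° (eclipsed): H(0°)/SH(0°) eclipsed 6.3; OCH3(120°)/COOH(120°) eclipsed 9.1; CH3(240°)/I(240°) eclipsed 13.9 → 29.3 kJ/mol.
SH at 60° (staggered): OCH3(120°)/SH(60°) gauche 2.8; OCH3(120°)/COOH(180°) gauche 3.3; CH3(240°)/COOH(180°) gauche 4.5; CH3(240°)/I(300°) gauche 4.2 → 14.8 kJ/mol.
SH at 120° (eclipsed): H(0°)/I(0°) eclipsed 7.6; OCH3(120°)/SH(120°) eclipsed 10.5; CH3(240°)/COOH(240°) eclipsed 12.5 → 30.6 kJ/mol.
SH at 180° (staggered): OCH3(120°)/SH(180°) gauche 2.8; OCH3(120°)/I(60°) gauche 4.0; CH3(240°)/SH(180°) gauche 2.9; CH3(240°)/COOH(300°) gauche 4.5 → 14.2 kJ/mol.
SH at 240° (eclipsed): H(0°)/COOH(0°) eclipsed 7.3; OCH3(120°)/I(120°) eclipsed 10.6; CH3(240°)/SH(240°) eclipsed 13.0 → 30.9 kJ/mol.
SH at 300° (staggered): OCH3(120°)/COOH(60°) gauche 3.3; OCH3(120°)/I(180°) gauche 4.0; CH3(240°)/SH(300°) gauche 2.9; CH3(240°)/I(180°) gauche 4.2 → 14.4 kJ/mol.
Max at 240° (30.9 kJ/mol), min at 180° (14.2 kJ/mol); barrier = 16.7 kJ/mol.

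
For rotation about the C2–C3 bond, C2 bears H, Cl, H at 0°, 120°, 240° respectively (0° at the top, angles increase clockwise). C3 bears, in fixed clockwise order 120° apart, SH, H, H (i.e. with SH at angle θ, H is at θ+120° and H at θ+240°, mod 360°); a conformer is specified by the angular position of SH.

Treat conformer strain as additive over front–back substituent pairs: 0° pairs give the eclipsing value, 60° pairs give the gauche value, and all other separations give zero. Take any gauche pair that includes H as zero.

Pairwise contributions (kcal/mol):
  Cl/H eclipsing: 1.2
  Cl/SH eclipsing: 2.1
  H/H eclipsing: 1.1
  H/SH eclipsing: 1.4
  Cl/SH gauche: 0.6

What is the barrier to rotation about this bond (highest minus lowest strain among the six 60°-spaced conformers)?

SH at 0° (eclipsed): H–SH eclipsed, Cl–H eclipsed, H–H eclipsed; 1.4 + 1.2 + 1.1 = 3.7 kcal/mol.
SH at 60° (staggered): Cl–SH gauche; 0.6 = 0.6 kcal/mol.
SH at 120° (eclipsed): H–H eclipsed, Cl–SH eclipsed, H–H eclipsed; 1.1 + 2.1 + 1.1 = 4.3 kcal/mol.
SH at 180° (staggered): Cl–SH gauche; 0.6 = 0.6 kcal/mol.
SH at 240° (eclipsed): H–H eclipsed, Cl–H eclipsed, H–SH eclipsed; 1.1 + 1.2 + 1.4 = 3.7 kcal/mol.
SH at 300° (staggered): no non-H gauche contacts → 0.0 kcal/mol.
Max at 120° (4.3 kcal/mol), min at 300° (0.0 kcal/mol); barrier = 4.3 kcal/mol.

4.3 kcal/mol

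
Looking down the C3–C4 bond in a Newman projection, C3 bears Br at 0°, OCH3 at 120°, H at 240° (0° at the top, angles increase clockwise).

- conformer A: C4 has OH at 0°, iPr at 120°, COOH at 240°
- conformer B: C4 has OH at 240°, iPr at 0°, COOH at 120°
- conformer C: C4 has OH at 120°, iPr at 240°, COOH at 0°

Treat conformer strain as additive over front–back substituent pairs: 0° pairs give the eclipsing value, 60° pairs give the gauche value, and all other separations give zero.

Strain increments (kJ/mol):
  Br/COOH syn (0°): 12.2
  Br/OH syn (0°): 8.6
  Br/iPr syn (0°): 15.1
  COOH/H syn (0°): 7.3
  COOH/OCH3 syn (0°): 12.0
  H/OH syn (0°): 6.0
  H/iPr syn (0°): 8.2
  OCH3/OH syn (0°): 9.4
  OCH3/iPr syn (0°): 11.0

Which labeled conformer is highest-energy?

B

A (eclipsed): Br(0°)/OH(0°) eclipsed 8.6; OCH3(120°)/iPr(120°) eclipsed 11.0; H(240°)/COOH(240°) eclipsed 7.3 → 26.9 kJ/mol.
B (eclipsed): Br(0°)/iPr(0°) eclipsed 15.1; OCH3(120°)/COOH(120°) eclipsed 12.0; H(240°)/OH(240°) eclipsed 6.0 → 33.1 kJ/mol.
C (eclipsed): Br(0°)/COOH(0°) eclipsed 12.2; OCH3(120°)/OH(120°) eclipsed 9.4; H(240°)/iPr(240°) eclipsed 8.2 → 29.8 kJ/mol.
B has the highest total (33.1 kJ/mol).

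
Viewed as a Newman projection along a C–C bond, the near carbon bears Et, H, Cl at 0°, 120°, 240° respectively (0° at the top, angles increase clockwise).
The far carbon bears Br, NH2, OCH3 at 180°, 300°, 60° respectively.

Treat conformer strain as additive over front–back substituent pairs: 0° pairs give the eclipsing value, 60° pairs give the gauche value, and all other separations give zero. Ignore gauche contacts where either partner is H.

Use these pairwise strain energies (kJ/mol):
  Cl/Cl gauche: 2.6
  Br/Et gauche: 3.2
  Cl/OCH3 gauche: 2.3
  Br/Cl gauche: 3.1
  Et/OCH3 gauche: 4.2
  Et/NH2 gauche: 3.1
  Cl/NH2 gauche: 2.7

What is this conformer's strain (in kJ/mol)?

This conformer (staggered): Et(0°)/NH2(300°) gauche 3.1; Et(0°)/OCH3(60°) gauche 4.2; Cl(240°)/Br(180°) gauche 3.1; Cl(240°)/NH2(300°) gauche 2.7 → 13.1 kJ/mol.

13.1 kJ/mol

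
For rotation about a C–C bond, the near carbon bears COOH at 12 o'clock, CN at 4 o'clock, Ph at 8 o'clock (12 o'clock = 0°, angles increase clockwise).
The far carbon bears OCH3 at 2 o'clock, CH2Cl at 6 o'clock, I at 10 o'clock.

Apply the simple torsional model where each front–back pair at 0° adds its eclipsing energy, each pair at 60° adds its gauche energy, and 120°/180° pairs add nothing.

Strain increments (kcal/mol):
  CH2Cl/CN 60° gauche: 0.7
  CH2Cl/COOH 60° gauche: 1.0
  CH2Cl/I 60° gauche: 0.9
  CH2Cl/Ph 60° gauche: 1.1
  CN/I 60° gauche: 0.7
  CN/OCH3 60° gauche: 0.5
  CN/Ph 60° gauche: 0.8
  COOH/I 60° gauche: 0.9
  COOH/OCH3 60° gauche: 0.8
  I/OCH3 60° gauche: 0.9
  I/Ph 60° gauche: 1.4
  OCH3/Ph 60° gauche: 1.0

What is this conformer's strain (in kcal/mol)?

This conformer (staggered): COOH(0°)/OCH3(60°) gauche 0.8; COOH(0°)/I(300°) gauche 0.9; CN(120°)/OCH3(60°) gauche 0.5; CN(120°)/CH2Cl(180°) gauche 0.7; Ph(240°)/CH2Cl(180°) gauche 1.1; Ph(240°)/I(300°) gauche 1.4 → 5.4 kcal/mol.

5.4 kcal/mol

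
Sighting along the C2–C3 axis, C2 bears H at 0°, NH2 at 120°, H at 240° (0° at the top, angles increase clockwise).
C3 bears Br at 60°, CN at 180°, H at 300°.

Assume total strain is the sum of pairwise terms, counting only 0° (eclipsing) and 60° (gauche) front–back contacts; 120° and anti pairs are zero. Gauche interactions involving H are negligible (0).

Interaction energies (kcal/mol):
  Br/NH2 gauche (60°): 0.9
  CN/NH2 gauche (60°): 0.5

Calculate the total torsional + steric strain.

This conformer is staggered. NH2 at 120° is gauche with Br at 60° (0.9); NH2 at 120° is gauche with CN at 180° (0.5). Total 1.4 kcal/mol.

1.4 kcal/mol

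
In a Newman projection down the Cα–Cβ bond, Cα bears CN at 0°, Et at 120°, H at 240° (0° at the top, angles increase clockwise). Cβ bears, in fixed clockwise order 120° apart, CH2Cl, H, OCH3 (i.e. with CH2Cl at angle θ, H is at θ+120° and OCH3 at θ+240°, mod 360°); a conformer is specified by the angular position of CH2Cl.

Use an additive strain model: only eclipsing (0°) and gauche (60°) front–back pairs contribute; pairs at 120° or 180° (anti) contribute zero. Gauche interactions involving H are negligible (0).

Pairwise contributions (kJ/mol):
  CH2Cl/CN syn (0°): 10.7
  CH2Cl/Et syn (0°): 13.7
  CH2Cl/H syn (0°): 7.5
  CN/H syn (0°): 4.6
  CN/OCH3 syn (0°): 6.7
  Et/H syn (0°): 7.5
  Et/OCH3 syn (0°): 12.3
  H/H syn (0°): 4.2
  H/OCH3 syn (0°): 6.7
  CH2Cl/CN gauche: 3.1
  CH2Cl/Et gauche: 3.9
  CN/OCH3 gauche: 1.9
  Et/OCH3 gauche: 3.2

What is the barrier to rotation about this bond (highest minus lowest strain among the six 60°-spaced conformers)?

CH2Cl at 0° (eclipsed): CN–CH2Cl eclipsed, Et–H eclipsed, H–OCH3 eclipsed; 10.7 + 7.5 + 6.7 = 24.9 kJ/mol.
CH2Cl at 60° (staggered): CN–CH2Cl gauche, CN–OCH3 gauche, Et–CH2Cl gauche; 3.1 + 1.9 + 3.9 = 8.9 kJ/mol.
CH2Cl at 120° (eclipsed): CN–OCH3 eclipsed, Et–CH2Cl eclipsed, H–H eclipsed; 6.7 + 13.7 + 4.2 = 24.6 kJ/mol.
CH2Cl at 180° (staggered): CN–OCH3 gauche, Et–CH2Cl gauche, Et–OCH3 gauche; 1.9 + 3.9 + 3.2 = 9.0 kJ/mol.
CH2Cl at 240° (eclipsed): CN–H eclipsed, Et–OCH3 eclipsed, H–CH2Cl eclipsed; 4.6 + 12.3 + 7.5 = 24.4 kJ/mol.
CH2Cl at 300° (staggered): CN–CH2Cl gauche, Et–OCH3 gauche; 3.1 + 3.2 = 6.3 kJ/mol.
Max at 0° (24.9 kJ/mol), min at 300° (6.3 kJ/mol); barrier = 18.6 kJ/mol.

18.6 kJ/mol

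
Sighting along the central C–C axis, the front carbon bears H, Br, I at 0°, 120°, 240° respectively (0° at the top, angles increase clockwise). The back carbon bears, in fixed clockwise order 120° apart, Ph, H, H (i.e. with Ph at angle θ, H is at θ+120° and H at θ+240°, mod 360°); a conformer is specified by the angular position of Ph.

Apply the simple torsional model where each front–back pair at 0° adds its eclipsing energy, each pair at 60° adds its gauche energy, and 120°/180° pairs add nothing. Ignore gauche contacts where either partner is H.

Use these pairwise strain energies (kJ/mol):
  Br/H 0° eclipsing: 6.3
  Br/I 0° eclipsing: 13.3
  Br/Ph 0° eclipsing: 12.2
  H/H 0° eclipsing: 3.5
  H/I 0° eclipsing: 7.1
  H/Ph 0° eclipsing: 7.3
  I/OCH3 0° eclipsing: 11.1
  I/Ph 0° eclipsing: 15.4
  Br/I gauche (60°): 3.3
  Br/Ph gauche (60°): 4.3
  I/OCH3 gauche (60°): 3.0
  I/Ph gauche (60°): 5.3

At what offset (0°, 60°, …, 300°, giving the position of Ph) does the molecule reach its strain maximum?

Ph at 0° is eclipsed. H at 0° is eclipsed with Ph at 0° (7.3); Br at 120° is eclipsed with H at 120° (6.3); I at 240° is eclipsed with H at 240° (7.1). Total 20.7 kJ/mol.
Ph at 60° is staggered. Br at 120° is gauche with Ph at 60° (4.3). Total 4.3 kJ/mol.
Ph at 120° is eclipsed. H at 0° is eclipsed with H at 0° (3.5); Br at 120° is eclipsed with Ph at 120° (12.2); I at 240° is eclipsed with H at 240° (7.1). Total 22.8 kJ/mol.
Ph at 180° is staggered. Br at 120° is gauche with Ph at 180° (4.3); I at 240° is gauche with Ph at 180° (5.3). Total 9.6 kJ/mol.
Ph at 240° is eclipsed. H at 0° is eclipsed with H at 0° (3.5); Br at 120° is eclipsed with H at 120° (6.3); I at 240° is eclipsed with Ph at 240° (15.4). Total 25.2 kJ/mol.
Ph at 300° is staggered. I at 240° is gauche with Ph at 300° (5.3). Total 5.3 kJ/mol.
The maximum (25.2 kJ/mol) occurs with Ph at 240°.

240°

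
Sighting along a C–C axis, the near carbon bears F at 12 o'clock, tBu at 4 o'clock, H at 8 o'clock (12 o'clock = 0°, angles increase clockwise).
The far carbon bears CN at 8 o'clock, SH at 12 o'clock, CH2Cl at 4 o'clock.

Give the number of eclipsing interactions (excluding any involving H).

2

Non-H eclipsing pairs: F(0°)/SH(0°); tBu(120°)/CH2Cl(120°) — 2 interactions.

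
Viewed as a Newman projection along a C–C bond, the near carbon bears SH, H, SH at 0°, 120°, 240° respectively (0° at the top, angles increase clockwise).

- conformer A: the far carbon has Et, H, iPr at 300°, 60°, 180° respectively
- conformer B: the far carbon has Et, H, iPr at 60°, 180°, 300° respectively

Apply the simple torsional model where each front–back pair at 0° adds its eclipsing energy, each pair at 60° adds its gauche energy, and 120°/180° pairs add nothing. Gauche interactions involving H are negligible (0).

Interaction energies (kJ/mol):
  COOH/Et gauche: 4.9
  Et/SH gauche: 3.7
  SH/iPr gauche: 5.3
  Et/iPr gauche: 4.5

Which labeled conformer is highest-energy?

A (staggered): SH–Et gauche, SH–Et gauche, SH–iPr gauche; 3.7 + 3.7 + 5.3 = 12.7 kJ/mol.
B (staggered): SH–Et gauche, SH–iPr gauche, SH–iPr gauche; 3.7 + 5.3 + 5.3 = 14.3 kJ/mol.
B has the highest total (14.3 kJ/mol).

B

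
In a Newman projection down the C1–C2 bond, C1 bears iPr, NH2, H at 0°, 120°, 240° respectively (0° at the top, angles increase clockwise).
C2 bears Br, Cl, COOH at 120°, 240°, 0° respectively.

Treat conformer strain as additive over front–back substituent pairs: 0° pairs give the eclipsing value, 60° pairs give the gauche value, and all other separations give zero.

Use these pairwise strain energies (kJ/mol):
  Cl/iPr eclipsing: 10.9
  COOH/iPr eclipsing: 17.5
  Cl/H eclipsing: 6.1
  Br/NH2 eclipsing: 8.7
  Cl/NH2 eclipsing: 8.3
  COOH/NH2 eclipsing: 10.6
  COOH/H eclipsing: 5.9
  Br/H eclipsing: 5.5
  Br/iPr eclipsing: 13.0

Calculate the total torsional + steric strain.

This conformer (eclipsed): iPr(0°)/COOH(0°) eclipsed 17.5; NH2(120°)/Br(120°) eclipsed 8.7; H(240°)/Cl(240°) eclipsed 6.1 → 32.3 kJ/mol.

32.3 kJ/mol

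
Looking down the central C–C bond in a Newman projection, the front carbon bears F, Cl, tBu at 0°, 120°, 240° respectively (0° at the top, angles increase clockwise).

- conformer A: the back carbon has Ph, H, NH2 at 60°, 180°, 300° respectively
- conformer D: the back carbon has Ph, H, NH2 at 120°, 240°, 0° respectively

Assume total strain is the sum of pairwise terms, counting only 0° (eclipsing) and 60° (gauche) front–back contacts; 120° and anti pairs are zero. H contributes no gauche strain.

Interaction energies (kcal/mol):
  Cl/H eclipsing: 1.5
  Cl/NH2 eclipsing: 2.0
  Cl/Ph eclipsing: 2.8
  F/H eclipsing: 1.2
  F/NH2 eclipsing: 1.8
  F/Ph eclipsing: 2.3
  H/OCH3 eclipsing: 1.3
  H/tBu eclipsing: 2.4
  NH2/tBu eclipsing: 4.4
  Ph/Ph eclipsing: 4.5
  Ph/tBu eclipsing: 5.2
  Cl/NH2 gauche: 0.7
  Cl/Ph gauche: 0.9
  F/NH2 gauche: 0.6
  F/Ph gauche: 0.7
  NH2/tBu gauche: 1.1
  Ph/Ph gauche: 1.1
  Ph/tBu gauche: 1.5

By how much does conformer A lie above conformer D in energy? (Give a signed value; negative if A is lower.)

-3.7 kcal/mol

A (staggered): F–Ph gauche, F–NH2 gauche, Cl–Ph gauche, tBu–NH2 gauche; 0.7 + 0.6 + 0.9 + 1.1 = 3.3 kcal/mol.
D (eclipsed): F–NH2 eclipsed, Cl–Ph eclipsed, tBu–H eclipsed; 1.8 + 2.8 + 2.4 = 7.0 kcal/mol.
E(A) − E(D) = 3.3 − 7.0 = -3.7 kcal/mol.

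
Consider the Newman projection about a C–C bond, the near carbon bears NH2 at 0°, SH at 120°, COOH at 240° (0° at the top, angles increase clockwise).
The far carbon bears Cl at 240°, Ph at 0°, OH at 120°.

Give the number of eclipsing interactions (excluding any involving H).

Non-H eclipsing pairs: NH2(0°)/Ph(0°); SH(120°)/OH(120°); COOH(240°)/Cl(240°) — 3 interactions.

3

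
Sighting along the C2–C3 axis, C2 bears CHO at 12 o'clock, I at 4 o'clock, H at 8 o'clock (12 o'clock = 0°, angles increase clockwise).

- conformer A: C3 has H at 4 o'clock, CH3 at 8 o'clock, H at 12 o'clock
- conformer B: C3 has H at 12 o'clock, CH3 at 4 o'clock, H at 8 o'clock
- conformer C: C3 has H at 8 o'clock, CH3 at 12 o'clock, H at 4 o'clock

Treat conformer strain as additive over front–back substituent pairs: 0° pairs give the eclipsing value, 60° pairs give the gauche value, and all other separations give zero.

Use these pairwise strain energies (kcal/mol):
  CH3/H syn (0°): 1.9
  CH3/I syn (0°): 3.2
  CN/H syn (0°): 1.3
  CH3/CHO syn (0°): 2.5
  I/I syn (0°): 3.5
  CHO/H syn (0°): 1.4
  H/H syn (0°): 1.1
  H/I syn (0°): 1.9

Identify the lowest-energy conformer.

A (eclipsed): CHO–H eclipsed, I–H eclipsed, H–CH3 eclipsed; 1.4 + 1.9 + 1.9 = 5.2 kcal/mol.
B (eclipsed): CHO–H eclipsed, I–CH3 eclipsed, H–H eclipsed; 1.4 + 3.2 + 1.1 = 5.7 kcal/mol.
C (eclipsed): CHO–CH3 eclipsed, I–H eclipsed, H–H eclipsed; 2.5 + 1.9 + 1.1 = 5.5 kcal/mol.
A has the lowest total (5.2 kcal/mol).

A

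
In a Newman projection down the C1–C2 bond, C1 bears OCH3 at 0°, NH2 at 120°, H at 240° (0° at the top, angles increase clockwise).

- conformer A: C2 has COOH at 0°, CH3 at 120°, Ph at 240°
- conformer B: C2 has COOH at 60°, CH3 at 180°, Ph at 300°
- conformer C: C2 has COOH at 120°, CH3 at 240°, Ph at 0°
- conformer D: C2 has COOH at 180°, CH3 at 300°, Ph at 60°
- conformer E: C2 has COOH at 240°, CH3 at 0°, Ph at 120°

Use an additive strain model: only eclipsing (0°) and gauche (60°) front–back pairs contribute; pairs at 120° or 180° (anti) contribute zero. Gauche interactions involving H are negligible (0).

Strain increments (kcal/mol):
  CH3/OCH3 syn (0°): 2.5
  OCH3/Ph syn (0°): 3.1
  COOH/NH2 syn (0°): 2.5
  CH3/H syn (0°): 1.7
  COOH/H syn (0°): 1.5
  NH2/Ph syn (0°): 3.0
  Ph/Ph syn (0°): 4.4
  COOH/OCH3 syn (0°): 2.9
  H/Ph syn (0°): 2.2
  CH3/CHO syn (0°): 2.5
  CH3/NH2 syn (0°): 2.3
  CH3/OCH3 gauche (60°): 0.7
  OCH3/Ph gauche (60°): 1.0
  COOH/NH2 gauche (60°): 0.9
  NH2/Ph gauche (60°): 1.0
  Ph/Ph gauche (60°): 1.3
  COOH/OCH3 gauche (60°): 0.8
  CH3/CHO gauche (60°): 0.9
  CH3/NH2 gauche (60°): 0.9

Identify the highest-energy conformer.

A

A (eclipsed): OCH3–COOH eclipsed, NH2–CH3 eclipsed, H–Ph eclipsed; 2.9 + 2.3 + 2.2 = 7.4 kcal/mol.
B (staggered): OCH3–COOH gauche, OCH3–Ph gauche, NH2–COOH gauche, NH2–CH3 gauche; 0.8 + 1.0 + 0.9 + 0.9 = 3.6 kcal/mol.
C (eclipsed): OCH3–Ph eclipsed, NH2–COOH eclipsed, H–CH3 eclipsed; 3.1 + 2.5 + 1.7 = 7.3 kcal/mol.
D (staggered): OCH3–CH3 gauche, OCH3–Ph gauche, NH2–COOH gauche, NH2–Ph gauche; 0.7 + 1.0 + 0.9 + 1.0 = 3.6 kcal/mol.
E (eclipsed): OCH3–CH3 eclipsed, NH2–Ph eclipsed, H–COOH eclipsed; 2.5 + 3.0 + 1.5 = 7.0 kcal/mol.
A has the highest total (7.4 kcal/mol).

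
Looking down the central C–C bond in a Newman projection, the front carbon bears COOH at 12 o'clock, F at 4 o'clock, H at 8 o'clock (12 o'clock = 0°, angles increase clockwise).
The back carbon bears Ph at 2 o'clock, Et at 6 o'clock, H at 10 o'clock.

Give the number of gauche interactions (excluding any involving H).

3

Non-H gauche pairs: COOH(0°)/Ph(60°); F(120°)/Ph(60°); F(120°)/Et(180°) — 3 interactions.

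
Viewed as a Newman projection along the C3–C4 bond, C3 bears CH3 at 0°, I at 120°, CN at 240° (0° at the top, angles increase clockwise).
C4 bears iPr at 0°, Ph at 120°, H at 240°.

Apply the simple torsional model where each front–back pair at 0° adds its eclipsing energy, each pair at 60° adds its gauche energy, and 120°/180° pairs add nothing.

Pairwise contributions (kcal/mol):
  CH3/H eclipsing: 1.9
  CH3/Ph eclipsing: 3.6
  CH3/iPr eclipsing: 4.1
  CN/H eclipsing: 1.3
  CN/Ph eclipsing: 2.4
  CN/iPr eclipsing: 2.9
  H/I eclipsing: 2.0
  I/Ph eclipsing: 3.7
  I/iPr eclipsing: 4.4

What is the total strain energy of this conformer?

9.1 kcal/mol

This conformer (eclipsed): CH3(0°)/iPr(0°) eclipsed 4.1; I(120°)/Ph(120°) eclipsed 3.7; CN(240°)/H(240°) eclipsed 1.3 → 9.1 kcal/mol.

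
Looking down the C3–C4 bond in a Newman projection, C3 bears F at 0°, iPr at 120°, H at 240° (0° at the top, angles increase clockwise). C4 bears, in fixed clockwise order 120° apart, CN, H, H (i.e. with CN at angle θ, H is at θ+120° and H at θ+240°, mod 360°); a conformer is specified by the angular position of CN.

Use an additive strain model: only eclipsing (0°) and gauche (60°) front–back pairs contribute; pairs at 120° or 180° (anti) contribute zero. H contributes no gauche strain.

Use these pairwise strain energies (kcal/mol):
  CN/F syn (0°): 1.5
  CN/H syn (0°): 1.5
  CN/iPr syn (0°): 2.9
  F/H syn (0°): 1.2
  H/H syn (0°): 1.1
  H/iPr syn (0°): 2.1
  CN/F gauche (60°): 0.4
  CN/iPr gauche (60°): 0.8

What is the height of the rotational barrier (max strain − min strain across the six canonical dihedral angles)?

4.8 kcal/mol

CN at 0° (eclipsed): F(0°)/CN(0°) eclipsed 1.5; iPr(120°)/H(120°) eclipsed 2.1; H(240°)/H(240°) eclipsed 1.1 → 4.7 kcal/mol.
CN at 60° (staggered): F(0°)/CN(60°) gauche 0.4; iPr(120°)/CN(60°) gauche 0.8 → 1.2 kcal/mol.
CN at 120° (eclipsed): F(0°)/H(0°) eclipsed 1.2; iPr(120°)/CN(120°) eclipsed 2.9; H(240°)/H(240°) eclipsed 1.1 → 5.2 kcal/mol.
CN at 180° (staggered): iPr(120°)/CN(180°) gauche 0.8 → 0.8 kcal/mol.
CN at 240° (eclipsed): F(0°)/H(0°) eclipsed 1.2; iPr(120°)/H(120°) eclipsed 2.1; H(240°)/CN(240°) eclipsed 1.5 → 4.8 kcal/mol.
CN at 300° (staggered): F(0°)/CN(300°) gauche 0.4 → 0.4 kcal/mol.
Max at 120° (5.2 kcal/mol), min at 300° (0.4 kcal/mol); barrier = 4.8 kcal/mol.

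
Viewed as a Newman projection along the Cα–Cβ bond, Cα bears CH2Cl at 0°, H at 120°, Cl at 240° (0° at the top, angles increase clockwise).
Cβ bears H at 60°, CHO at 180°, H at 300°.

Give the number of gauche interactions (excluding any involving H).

1

Non-H gauche pairs: Cl(240°)/CHO(180°) — 1 interaction.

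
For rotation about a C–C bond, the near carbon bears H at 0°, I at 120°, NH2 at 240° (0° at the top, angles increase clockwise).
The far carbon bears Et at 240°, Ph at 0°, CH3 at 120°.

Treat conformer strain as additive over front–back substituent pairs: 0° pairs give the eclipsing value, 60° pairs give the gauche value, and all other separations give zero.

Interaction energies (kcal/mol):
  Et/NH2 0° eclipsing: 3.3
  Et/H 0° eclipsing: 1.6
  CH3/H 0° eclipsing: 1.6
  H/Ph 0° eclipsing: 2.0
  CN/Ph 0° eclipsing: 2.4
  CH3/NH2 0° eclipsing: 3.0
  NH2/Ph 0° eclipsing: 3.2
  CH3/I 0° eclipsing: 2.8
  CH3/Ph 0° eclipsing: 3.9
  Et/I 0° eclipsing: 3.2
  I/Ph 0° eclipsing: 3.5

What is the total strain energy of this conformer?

This conformer is eclipsed. H at 0° is eclipsed with Ph at 0° (2.0); I at 120° is eclipsed with CH3 at 120° (2.8); NH2 at 240° is eclipsed with Et at 240° (3.3). Total 8.1 kcal/mol.

8.1 kcal/mol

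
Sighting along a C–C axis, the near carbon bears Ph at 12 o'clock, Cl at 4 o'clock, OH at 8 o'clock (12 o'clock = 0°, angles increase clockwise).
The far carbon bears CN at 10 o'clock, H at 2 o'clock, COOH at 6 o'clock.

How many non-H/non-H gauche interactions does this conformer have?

Non-H gauche pairs: Ph(0°)/CN(300°); Cl(120°)/COOH(180°); OH(240°)/CN(300°); OH(240°)/COOH(180°) — 4 interactions.

4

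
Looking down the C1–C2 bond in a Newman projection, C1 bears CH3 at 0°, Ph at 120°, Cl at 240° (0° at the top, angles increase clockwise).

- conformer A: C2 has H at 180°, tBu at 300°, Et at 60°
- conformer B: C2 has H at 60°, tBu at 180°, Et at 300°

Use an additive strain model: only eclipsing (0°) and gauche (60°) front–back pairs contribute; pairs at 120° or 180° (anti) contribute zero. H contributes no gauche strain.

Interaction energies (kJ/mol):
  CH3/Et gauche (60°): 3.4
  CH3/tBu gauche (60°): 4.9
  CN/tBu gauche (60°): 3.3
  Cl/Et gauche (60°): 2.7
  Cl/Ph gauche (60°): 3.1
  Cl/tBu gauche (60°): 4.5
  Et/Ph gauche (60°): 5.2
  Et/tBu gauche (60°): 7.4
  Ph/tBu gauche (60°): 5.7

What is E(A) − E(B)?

A (staggered): CH3–tBu gauche, CH3–Et gauche, Ph–Et gauche, Cl–tBu gauche; 4.9 + 3.4 + 5.2 + 4.5 = 18.0 kJ/mol.
B (staggered): CH3–Et gauche, Ph–tBu gauche, Cl–tBu gauche, Cl–Et gauche; 3.4 + 5.7 + 4.5 + 2.7 = 16.3 kJ/mol.
E(A) − E(B) = 18.0 − 16.3 = +1.7 kJ/mol.

+1.7 kJ/mol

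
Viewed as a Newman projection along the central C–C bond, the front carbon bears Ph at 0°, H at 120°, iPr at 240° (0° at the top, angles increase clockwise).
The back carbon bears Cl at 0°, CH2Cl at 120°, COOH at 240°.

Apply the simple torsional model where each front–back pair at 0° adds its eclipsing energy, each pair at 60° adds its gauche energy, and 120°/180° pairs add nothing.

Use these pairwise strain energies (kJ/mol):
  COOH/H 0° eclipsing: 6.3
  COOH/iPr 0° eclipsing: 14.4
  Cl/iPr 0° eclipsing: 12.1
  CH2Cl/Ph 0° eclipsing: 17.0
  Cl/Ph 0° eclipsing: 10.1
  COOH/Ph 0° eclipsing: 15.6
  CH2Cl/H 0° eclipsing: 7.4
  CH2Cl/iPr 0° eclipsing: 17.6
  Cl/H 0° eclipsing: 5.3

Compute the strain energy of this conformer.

31.9 kJ/mol

This conformer (eclipsed): Ph(0°)/Cl(0°) eclipsed 10.1; H(120°)/CH2Cl(120°) eclipsed 7.4; iPr(240°)/COOH(240°) eclipsed 14.4 → 31.9 kJ/mol.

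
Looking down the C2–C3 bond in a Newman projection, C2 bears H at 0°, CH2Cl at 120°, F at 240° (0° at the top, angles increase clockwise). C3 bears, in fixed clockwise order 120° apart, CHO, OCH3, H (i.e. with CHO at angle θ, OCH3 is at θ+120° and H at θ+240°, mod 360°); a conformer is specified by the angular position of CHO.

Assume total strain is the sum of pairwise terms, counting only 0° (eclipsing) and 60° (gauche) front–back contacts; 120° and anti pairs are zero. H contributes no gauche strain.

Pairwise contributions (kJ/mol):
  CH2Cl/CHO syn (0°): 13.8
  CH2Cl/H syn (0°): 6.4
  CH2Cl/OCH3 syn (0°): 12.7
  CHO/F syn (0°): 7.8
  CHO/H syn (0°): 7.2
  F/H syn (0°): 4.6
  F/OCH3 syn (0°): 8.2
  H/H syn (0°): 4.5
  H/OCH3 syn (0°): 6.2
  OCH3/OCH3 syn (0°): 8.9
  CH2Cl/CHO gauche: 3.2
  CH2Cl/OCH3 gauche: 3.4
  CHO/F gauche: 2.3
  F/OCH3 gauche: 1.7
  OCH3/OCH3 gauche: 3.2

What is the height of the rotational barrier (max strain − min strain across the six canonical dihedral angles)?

CHO at 0° (eclipsed): H–CHO eclipsed, CH2Cl–OCH3 eclipsed, F–H eclipsed; 7.2 + 12.7 + 4.6 = 24.5 kJ/mol.
CHO at 60° (staggered): CH2Cl–CHO gauche, CH2Cl–OCH3 gauche, F–OCH3 gauche; 3.2 + 3.4 + 1.7 = 8.3 kJ/mol.
CHO at 120° (eclipsed): H–H eclipsed, CH2Cl–CHO eclipsed, F–OCH3 eclipsed; 4.5 + 13.8 + 8.2 = 26.5 kJ/mol.
CHO at 180° (staggered): CH2Cl–CHO gauche, F–CHO gauche, F–OCH3 gauche; 3.2 + 2.3 + 1.7 = 7.2 kJ/mol.
CHO at 240° (eclipsed): H–OCH3 eclipsed, CH2Cl–H eclipsed, F–CHO eclipsed; 6.2 + 6.4 + 7.8 = 20.4 kJ/mol.
CHO at 300° (staggered): CH2Cl–OCH3 gauche, F–CHO gauche; 3.4 + 2.3 = 5.7 kJ/mol.
Max at 120° (26.5 kJ/mol), min at 300° (5.7 kJ/mol); barrier = 20.8 kJ/mol.

20.8 kJ/mol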